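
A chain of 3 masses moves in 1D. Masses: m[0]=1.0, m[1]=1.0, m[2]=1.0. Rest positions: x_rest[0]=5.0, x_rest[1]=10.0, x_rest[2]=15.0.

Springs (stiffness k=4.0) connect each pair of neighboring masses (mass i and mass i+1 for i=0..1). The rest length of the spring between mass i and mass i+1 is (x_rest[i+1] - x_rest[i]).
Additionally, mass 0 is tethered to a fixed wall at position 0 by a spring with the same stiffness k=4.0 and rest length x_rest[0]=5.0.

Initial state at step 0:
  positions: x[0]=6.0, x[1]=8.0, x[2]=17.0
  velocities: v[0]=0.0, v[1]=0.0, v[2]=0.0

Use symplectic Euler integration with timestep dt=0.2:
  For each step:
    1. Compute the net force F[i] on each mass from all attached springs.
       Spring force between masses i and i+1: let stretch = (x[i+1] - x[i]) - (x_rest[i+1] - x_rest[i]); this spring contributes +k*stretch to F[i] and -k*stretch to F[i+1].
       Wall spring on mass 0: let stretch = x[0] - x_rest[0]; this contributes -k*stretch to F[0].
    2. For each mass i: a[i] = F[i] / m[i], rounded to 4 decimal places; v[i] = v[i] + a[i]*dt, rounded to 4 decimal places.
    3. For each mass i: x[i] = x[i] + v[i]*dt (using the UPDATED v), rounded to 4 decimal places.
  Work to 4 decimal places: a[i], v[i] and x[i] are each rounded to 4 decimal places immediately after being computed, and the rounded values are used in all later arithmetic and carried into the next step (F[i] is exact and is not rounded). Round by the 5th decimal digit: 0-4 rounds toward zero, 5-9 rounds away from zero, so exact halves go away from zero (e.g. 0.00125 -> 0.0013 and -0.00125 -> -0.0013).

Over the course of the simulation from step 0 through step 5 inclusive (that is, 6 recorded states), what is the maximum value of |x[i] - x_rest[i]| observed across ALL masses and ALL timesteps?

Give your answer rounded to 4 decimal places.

Step 0: x=[6.0000 8.0000 17.0000] v=[0.0000 0.0000 0.0000]
Step 1: x=[5.3600 9.1200 16.3600] v=[-3.2000 5.6000 -3.2000]
Step 2: x=[4.4640 10.7968 15.3616] v=[-4.4800 8.3840 -4.9920]
Step 3: x=[3.8670 12.1907 14.4328] v=[-2.9850 6.9696 -4.6438]
Step 4: x=[3.9831 12.6116 13.9453] v=[0.5804 2.1043 -2.4375]
Step 5: x=[4.8424 11.8653 14.0444] v=[4.2967 -3.7315 0.4955]
Max displacement = 2.6116

Answer: 2.6116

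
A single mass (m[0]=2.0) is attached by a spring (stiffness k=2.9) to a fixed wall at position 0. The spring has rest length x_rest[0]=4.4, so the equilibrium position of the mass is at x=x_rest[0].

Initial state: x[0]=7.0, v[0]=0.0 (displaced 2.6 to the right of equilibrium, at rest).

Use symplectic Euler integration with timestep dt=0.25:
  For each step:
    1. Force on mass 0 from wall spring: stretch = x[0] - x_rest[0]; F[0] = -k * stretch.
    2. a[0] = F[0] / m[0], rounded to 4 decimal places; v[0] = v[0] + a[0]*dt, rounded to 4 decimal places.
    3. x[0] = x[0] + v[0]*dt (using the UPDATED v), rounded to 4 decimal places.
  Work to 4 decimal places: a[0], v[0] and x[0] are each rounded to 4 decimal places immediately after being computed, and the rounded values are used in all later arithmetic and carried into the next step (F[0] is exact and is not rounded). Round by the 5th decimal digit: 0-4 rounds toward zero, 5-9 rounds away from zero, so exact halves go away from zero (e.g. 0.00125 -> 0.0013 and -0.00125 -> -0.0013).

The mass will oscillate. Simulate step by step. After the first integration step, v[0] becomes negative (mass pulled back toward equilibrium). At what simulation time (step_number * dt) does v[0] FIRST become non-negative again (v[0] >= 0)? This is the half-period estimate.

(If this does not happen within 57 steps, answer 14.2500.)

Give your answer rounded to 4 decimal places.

Step 0: x=[7.0000] v=[0.0000]
Step 1: x=[6.7644] v=[-0.9425]
Step 2: x=[6.3145] v=[-1.7996]
Step 3: x=[5.6911] v=[-2.4936]
Step 4: x=[4.9507] v=[-2.9616]
Step 5: x=[4.1604] v=[-3.1612]
Step 6: x=[3.3918] v=[-3.0744]
Step 7: x=[2.7146] v=[-2.7089]
Step 8: x=[2.1901] v=[-2.0980]
Step 9: x=[1.8659] v=[-1.2969]
Step 10: x=[1.7713] v=[-0.3783]
Step 11: x=[1.9150] v=[0.5746]
First v>=0 after going negative at step 11, time=2.7500

Answer: 2.7500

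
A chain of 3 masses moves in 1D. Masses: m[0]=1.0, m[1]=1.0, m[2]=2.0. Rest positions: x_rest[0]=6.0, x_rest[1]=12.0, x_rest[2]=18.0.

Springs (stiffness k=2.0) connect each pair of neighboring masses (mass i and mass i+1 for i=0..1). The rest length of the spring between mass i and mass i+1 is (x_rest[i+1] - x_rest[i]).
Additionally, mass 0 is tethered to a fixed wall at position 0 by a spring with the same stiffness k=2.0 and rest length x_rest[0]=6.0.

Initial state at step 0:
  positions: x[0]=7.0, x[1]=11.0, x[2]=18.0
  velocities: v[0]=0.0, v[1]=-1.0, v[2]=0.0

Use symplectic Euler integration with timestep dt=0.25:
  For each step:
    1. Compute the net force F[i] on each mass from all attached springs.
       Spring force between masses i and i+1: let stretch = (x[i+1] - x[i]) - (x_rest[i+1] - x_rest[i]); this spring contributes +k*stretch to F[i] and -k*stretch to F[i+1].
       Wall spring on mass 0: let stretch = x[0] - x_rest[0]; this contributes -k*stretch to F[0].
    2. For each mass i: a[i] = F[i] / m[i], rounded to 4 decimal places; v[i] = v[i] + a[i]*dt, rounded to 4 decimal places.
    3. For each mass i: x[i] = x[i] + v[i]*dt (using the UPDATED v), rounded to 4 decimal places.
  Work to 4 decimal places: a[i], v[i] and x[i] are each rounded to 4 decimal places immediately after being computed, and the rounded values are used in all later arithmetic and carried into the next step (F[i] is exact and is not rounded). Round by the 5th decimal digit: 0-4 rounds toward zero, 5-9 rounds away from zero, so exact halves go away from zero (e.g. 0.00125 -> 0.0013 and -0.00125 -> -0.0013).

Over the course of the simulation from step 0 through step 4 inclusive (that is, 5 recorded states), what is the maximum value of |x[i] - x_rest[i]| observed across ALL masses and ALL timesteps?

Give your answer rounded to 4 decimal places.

Step 0: x=[7.0000 11.0000 18.0000] v=[0.0000 -1.0000 0.0000]
Step 1: x=[6.6250 11.1250 17.9375] v=[-1.5000 0.5000 -0.2500]
Step 2: x=[5.9844 11.5391 17.8242] v=[-2.5625 1.6563 -0.4531]
Step 3: x=[5.2901 12.0445 17.6931] v=[-2.7774 2.0215 -0.5244]
Step 4: x=[4.7788 12.4117 17.5840] v=[-2.0453 1.4686 -0.4366]
Max displacement = 1.2212

Answer: 1.2212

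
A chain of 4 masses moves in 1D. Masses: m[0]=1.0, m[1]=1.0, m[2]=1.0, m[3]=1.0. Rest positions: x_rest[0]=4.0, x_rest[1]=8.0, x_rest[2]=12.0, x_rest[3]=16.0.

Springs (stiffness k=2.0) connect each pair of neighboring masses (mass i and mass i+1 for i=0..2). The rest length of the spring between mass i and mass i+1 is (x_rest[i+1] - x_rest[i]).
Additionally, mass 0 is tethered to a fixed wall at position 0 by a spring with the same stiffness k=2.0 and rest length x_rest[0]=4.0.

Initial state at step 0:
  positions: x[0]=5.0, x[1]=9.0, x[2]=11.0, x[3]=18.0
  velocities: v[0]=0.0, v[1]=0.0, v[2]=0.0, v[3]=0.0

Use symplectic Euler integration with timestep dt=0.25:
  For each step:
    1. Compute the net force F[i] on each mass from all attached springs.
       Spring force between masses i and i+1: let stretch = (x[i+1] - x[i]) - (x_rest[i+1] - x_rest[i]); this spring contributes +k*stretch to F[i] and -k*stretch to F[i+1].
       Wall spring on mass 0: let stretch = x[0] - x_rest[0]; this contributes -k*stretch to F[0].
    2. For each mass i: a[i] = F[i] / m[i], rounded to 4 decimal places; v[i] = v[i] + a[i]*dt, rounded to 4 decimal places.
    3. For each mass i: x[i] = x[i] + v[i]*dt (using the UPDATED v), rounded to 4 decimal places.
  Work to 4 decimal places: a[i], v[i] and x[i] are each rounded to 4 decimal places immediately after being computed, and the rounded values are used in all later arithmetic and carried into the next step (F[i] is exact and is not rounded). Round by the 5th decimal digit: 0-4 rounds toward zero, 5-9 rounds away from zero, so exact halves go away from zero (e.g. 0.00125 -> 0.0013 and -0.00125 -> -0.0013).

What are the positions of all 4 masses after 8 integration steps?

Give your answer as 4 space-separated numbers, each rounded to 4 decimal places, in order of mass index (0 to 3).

Answer: 3.6008 9.0818 11.7926 16.6826

Derivation:
Step 0: x=[5.0000 9.0000 11.0000 18.0000] v=[0.0000 0.0000 0.0000 0.0000]
Step 1: x=[4.8750 8.7500 11.6250 17.6250] v=[-0.5000 -1.0000 2.5000 -1.5000]
Step 2: x=[4.6250 8.3750 12.6406 17.0000] v=[-1.0000 -1.5000 4.0625 -2.5000]
Step 3: x=[4.2656 8.0645 13.6680 16.3301] v=[-1.4375 -1.2422 4.1094 -2.6797]
Step 4: x=[3.8479 7.9795 14.3277 15.8274] v=[-1.6709 -0.3399 2.6387 -2.0108]
Step 5: x=[3.4656 8.1716 14.3813 15.6372] v=[-1.5291 0.7684 0.2145 -0.7607]
Step 6: x=[3.2384 8.5517 13.8157 15.7901] v=[-0.9089 1.5203 -2.2624 0.6114]
Step 7: x=[3.2706 8.9256 12.8389 16.1962] v=[0.1286 1.4957 -3.9072 1.6242]
Step 8: x=[3.6008 9.0818 11.7926 16.6826] v=[1.3208 0.6249 -4.1852 1.9456]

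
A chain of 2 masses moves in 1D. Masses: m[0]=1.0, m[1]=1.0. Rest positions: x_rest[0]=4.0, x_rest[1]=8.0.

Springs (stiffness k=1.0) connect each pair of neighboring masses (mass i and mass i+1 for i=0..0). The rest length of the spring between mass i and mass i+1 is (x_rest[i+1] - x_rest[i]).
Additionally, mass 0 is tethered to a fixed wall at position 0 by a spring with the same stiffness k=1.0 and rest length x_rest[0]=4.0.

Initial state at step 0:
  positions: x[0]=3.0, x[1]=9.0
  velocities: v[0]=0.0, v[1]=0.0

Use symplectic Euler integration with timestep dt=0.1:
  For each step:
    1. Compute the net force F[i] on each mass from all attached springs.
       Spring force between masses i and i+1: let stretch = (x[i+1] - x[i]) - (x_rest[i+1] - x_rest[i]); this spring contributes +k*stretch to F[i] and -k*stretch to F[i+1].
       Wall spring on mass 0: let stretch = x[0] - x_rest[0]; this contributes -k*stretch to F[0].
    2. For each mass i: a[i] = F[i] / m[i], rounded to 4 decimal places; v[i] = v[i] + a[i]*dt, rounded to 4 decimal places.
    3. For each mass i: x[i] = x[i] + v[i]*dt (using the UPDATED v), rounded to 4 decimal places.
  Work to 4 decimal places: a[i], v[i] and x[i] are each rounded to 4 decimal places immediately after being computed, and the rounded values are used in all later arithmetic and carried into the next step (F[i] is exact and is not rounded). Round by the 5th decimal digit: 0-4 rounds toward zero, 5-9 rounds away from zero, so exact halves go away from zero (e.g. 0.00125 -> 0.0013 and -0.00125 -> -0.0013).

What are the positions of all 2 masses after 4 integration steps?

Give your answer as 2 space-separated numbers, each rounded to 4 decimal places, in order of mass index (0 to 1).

Answer: 3.2881 8.8074

Derivation:
Step 0: x=[3.0000 9.0000] v=[0.0000 0.0000]
Step 1: x=[3.0300 8.9800] v=[0.3000 -0.2000]
Step 2: x=[3.0892 8.9405] v=[0.5920 -0.3950]
Step 3: x=[3.1760 8.8825] v=[0.8682 -0.5801]
Step 4: x=[3.2881 8.8074] v=[1.1213 -0.7508]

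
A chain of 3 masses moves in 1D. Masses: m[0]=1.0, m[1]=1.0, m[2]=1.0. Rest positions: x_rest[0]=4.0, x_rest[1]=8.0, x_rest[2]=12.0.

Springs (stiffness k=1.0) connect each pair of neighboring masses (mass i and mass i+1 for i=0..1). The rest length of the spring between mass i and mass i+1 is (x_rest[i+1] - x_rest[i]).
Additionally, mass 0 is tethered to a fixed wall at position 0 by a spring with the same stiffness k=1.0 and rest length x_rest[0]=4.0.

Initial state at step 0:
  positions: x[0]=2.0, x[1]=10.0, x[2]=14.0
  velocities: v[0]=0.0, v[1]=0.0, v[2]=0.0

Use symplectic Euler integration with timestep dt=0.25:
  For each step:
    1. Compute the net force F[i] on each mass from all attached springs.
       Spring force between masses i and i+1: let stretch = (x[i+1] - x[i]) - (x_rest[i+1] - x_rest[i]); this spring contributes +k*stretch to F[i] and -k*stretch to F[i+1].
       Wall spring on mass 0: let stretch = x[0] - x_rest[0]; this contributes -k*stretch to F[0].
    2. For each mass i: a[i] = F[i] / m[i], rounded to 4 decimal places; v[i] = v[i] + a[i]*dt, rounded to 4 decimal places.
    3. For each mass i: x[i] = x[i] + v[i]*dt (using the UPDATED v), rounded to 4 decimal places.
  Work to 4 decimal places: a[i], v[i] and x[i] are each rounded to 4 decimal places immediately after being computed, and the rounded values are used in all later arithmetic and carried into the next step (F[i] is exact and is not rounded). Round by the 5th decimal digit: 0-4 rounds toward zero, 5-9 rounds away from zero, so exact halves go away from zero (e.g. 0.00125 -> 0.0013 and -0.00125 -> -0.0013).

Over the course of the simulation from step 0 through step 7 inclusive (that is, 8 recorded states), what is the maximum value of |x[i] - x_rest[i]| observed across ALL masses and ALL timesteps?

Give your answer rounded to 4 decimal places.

Step 0: x=[2.0000 10.0000 14.0000] v=[0.0000 0.0000 0.0000]
Step 1: x=[2.3750 9.7500 14.0000] v=[1.5000 -1.0000 0.0000]
Step 2: x=[3.0625 9.3047 13.9844] v=[2.7500 -1.7813 -0.0625]
Step 3: x=[3.9487 8.7617 13.9263] v=[3.5449 -2.1719 -0.2324]
Step 4: x=[4.8890 8.2407 13.7954] v=[3.7610 -2.0840 -0.5236]
Step 5: x=[5.7332 7.8574 13.5673] v=[3.3767 -1.5333 -0.9123]
Step 6: x=[6.3518 7.6982 13.2324] v=[2.4745 -0.6369 -1.3398]
Step 7: x=[6.6576 7.8007 12.8016] v=[1.2232 0.4101 -1.7234]
Max displacement = 2.6576

Answer: 2.6576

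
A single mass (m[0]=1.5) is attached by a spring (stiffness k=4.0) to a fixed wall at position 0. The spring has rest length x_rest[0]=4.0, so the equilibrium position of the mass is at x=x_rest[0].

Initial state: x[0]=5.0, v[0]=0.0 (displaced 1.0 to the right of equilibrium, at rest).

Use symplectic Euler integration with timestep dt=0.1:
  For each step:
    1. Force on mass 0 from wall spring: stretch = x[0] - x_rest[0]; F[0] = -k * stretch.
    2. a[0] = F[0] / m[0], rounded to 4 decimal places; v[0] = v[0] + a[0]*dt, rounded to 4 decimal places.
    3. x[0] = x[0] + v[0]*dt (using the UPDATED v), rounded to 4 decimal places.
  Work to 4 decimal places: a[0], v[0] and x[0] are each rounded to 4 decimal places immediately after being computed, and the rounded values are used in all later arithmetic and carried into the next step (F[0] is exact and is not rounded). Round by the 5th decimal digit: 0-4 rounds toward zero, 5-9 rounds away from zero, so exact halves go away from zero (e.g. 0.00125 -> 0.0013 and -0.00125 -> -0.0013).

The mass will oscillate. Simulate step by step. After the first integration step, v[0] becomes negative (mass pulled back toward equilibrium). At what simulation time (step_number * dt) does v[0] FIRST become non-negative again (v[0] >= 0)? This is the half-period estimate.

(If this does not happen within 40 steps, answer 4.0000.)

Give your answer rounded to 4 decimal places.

Step 0: x=[5.0000] v=[0.0000]
Step 1: x=[4.9733] v=[-0.2667]
Step 2: x=[4.9207] v=[-0.5263]
Step 3: x=[4.8435] v=[-0.7718]
Step 4: x=[4.7438] v=[-0.9967]
Step 5: x=[4.6243] v=[-1.1951]
Step 6: x=[4.4881] v=[-1.3616]
Step 7: x=[4.3389] v=[-1.4918]
Step 8: x=[4.1807] v=[-1.5822]
Step 9: x=[4.0177] v=[-1.6304]
Step 10: x=[3.8542] v=[-1.6351]
Step 11: x=[3.6946] v=[-1.5962]
Step 12: x=[3.5431] v=[-1.5148]
Step 13: x=[3.4038] v=[-1.3930]
Step 14: x=[3.2804] v=[-1.2340]
Step 15: x=[3.1762] v=[-1.0421]
Step 16: x=[3.0940] v=[-0.8224]
Step 17: x=[3.0359] v=[-0.5808]
Step 18: x=[3.0035] v=[-0.3237]
Step 19: x=[2.9977] v=[-0.0580]
Step 20: x=[3.0186] v=[0.2093]
First v>=0 after going negative at step 20, time=2.0000

Answer: 2.0000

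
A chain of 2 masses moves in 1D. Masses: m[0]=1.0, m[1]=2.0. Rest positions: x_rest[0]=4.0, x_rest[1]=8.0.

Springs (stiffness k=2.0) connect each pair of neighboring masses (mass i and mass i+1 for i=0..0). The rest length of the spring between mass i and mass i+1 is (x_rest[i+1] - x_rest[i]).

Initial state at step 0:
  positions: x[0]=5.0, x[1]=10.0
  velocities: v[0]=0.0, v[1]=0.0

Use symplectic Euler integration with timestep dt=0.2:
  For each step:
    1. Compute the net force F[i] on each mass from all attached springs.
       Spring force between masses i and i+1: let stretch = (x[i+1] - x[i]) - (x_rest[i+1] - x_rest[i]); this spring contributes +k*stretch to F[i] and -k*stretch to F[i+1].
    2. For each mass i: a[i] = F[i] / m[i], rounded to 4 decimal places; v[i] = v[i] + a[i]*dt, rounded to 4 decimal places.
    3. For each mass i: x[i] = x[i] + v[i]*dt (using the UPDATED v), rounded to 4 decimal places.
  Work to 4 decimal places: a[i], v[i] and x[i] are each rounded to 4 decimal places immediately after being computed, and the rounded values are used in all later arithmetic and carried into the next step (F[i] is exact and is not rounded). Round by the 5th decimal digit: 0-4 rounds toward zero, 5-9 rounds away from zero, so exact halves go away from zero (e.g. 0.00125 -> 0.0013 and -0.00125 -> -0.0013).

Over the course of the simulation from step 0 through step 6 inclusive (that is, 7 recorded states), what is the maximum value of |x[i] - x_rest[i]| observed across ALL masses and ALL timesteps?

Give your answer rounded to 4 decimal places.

Answer: 2.0988

Derivation:
Step 0: x=[5.0000 10.0000] v=[0.0000 0.0000]
Step 1: x=[5.0800 9.9600] v=[0.4000 -0.2000]
Step 2: x=[5.2304 9.8848] v=[0.7520 -0.3760]
Step 3: x=[5.4332 9.7834] v=[1.0138 -0.5069]
Step 4: x=[5.6640 9.6680] v=[1.1539 -0.5769]
Step 5: x=[5.8951 9.5525] v=[1.1555 -0.5777]
Step 6: x=[6.0988 9.4507] v=[1.0185 -0.5092]
Max displacement = 2.0988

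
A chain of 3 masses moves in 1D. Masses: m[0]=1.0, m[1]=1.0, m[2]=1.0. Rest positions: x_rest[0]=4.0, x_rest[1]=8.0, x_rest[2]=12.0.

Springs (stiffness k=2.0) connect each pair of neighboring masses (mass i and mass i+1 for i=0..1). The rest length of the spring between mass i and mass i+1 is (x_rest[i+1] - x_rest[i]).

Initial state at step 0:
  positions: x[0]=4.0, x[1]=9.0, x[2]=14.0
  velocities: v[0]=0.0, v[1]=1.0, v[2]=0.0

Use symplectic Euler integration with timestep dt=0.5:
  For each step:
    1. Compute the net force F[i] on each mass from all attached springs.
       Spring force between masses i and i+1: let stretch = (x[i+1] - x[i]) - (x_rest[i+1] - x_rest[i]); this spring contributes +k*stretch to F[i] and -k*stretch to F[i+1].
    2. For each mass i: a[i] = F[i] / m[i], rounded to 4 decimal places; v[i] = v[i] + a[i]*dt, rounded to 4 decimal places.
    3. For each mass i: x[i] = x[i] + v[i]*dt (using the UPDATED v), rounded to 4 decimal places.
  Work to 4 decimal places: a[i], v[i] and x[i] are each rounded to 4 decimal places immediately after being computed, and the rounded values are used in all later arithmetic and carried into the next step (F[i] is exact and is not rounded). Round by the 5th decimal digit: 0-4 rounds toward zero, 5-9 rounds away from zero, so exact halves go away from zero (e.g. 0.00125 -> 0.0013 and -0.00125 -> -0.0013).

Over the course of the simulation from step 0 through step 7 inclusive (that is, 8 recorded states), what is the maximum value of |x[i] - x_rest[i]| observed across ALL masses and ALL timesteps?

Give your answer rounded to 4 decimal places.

Step 0: x=[4.0000 9.0000 14.0000] v=[0.0000 1.0000 0.0000]
Step 1: x=[4.5000 9.5000 13.5000] v=[1.0000 1.0000 -1.0000]
Step 2: x=[5.5000 9.5000 13.0000] v=[2.0000 0.0000 -1.0000]
Step 3: x=[6.5000 9.2500 12.7500] v=[2.0000 -0.5000 -0.5000]
Step 4: x=[6.8750 9.3750 12.7500] v=[0.7500 0.2500 0.0000]
Step 5: x=[6.5000 9.9375 13.0625] v=[-0.7500 1.1250 0.6250]
Step 6: x=[5.8438 10.3438 13.8125] v=[-1.3125 0.8125 1.5000]
Step 7: x=[5.4376 10.2344 14.8282] v=[-0.8125 -0.2188 2.0313]
Max displacement = 2.8750

Answer: 2.8750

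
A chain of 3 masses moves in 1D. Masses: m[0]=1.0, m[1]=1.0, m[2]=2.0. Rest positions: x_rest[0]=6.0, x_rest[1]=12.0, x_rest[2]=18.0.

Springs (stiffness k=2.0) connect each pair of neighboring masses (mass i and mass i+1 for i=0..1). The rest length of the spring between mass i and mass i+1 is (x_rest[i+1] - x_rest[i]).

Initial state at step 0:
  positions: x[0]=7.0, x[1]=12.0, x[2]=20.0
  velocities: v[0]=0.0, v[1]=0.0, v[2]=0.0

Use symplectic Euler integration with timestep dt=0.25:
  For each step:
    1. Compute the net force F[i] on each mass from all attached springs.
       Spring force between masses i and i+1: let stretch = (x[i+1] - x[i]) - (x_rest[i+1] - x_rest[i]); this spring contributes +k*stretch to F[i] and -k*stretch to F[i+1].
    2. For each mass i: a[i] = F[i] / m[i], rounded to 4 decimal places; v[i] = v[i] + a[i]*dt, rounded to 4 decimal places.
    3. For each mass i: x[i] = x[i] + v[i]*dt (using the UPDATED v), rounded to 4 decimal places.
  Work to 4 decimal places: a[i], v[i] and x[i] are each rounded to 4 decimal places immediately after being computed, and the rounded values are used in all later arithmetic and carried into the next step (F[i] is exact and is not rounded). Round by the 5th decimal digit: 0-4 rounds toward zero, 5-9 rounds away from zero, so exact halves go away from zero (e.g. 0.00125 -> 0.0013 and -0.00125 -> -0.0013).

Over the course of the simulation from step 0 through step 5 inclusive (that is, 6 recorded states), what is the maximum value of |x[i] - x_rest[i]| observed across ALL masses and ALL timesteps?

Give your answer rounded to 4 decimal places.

Answer: 2.3243

Derivation:
Step 0: x=[7.0000 12.0000 20.0000] v=[0.0000 0.0000 0.0000]
Step 1: x=[6.8750 12.3750 19.8750] v=[-0.5000 1.5000 -0.5000]
Step 2: x=[6.6875 13.0000 19.6563] v=[-0.7500 2.5000 -0.8750]
Step 3: x=[6.5391 13.6680 19.3965] v=[-0.5938 2.6719 -1.0391]
Step 4: x=[6.5318 14.1609 19.1537] v=[-0.0294 1.9717 -0.9712]
Step 5: x=[6.7281 14.3243 18.9739] v=[0.7852 0.6536 -0.7194]
Max displacement = 2.3243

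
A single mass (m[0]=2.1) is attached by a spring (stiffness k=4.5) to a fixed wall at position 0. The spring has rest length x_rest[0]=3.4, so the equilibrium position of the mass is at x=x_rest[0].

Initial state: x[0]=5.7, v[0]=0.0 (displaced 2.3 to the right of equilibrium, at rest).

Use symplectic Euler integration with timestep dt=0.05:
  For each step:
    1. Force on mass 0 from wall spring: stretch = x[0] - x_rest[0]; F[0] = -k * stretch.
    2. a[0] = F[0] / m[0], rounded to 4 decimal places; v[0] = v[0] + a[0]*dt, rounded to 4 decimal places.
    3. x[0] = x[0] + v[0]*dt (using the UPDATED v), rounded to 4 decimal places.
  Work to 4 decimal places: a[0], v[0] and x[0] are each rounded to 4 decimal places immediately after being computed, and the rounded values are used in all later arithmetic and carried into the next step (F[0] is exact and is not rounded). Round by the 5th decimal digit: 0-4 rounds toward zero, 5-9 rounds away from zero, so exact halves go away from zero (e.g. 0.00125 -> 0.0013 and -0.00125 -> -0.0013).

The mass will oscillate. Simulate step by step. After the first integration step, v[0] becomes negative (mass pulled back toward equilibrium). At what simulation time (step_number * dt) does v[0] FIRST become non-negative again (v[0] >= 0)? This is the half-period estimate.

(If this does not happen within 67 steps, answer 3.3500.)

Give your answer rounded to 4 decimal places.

Answer: 2.1500

Derivation:
Step 0: x=[5.7000] v=[0.0000]
Step 1: x=[5.6877] v=[-0.2464]
Step 2: x=[5.6631] v=[-0.4915]
Step 3: x=[5.6264] v=[-0.7340]
Step 4: x=[5.5778] v=[-0.9725]
Step 5: x=[5.5175] v=[-1.2058]
Step 6: x=[5.4459] v=[-1.4327]
Step 7: x=[5.3633] v=[-1.6519]
Step 8: x=[5.2702] v=[-1.8623]
Step 9: x=[5.1671] v=[-2.0627]
Step 10: x=[5.0545] v=[-2.2520]
Step 11: x=[4.9330] v=[-2.4293]
Step 12: x=[4.8033] v=[-2.5936]
Step 13: x=[4.6661] v=[-2.7440]
Step 14: x=[4.5221] v=[-2.8797]
Step 15: x=[4.3721] v=[-2.9999]
Step 16: x=[4.2169] v=[-3.1041]
Step 17: x=[4.0573] v=[-3.1916]
Step 18: x=[3.8942] v=[-3.2620]
Step 19: x=[3.7285] v=[-3.3150]
Step 20: x=[3.5610] v=[-3.3502]
Step 21: x=[3.3926] v=[-3.3675]
Step 22: x=[3.2243] v=[-3.3667]
Step 23: x=[3.0569] v=[-3.3479]
Step 24: x=[2.8913] v=[-3.3111]
Step 25: x=[2.7285] v=[-3.2566]
Step 26: x=[2.5693] v=[-3.1847]
Step 27: x=[2.4145] v=[-3.0957]
Step 28: x=[2.2650] v=[-2.9901]
Step 29: x=[2.1216] v=[-2.8685]
Step 30: x=[1.9850] v=[-2.7315]
Step 31: x=[1.8560] v=[-2.5799]
Step 32: x=[1.7353] v=[-2.4145]
Step 33: x=[1.6235] v=[-2.2361]
Step 34: x=[1.5212] v=[-2.0458]
Step 35: x=[1.4290] v=[-1.8445]
Step 36: x=[1.3473] v=[-1.6333]
Step 37: x=[1.2766] v=[-1.4134]
Step 38: x=[1.2173] v=[-1.1859]
Step 39: x=[1.1697] v=[-0.9520]
Step 40: x=[1.1341] v=[-0.7130]
Step 41: x=[1.1106] v=[-0.4702]
Step 42: x=[1.0994] v=[-0.2249]
Step 43: x=[1.1005] v=[0.0216]
First v>=0 after going negative at step 43, time=2.1500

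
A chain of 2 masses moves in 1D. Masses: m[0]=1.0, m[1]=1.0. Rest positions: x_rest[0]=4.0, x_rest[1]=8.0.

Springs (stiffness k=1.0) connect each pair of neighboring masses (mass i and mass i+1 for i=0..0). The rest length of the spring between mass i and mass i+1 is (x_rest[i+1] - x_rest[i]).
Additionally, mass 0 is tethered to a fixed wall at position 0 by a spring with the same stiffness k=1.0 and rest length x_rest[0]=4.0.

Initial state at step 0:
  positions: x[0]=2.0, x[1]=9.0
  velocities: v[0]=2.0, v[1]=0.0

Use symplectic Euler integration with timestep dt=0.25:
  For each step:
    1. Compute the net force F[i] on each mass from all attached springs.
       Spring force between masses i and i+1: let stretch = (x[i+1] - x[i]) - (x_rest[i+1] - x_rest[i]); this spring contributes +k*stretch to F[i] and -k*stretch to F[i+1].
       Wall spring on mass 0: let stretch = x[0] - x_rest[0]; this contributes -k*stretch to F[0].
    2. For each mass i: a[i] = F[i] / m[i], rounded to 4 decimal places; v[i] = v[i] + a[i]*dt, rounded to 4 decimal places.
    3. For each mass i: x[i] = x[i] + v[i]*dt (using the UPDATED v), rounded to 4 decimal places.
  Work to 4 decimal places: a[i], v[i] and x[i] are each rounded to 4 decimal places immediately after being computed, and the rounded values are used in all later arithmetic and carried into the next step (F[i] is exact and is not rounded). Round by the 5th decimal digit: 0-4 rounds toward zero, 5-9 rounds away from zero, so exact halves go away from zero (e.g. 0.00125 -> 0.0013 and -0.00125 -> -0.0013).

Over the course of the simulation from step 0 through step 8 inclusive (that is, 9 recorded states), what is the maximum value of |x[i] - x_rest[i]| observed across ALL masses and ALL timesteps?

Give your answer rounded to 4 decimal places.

Answer: 2.9513

Derivation:
Step 0: x=[2.0000 9.0000] v=[2.0000 0.0000]
Step 1: x=[2.8125 8.8125] v=[3.2500 -0.7500]
Step 2: x=[3.8242 8.5000] v=[4.0469 -1.2500]
Step 3: x=[4.8892 8.1453] v=[4.2598 -1.4190]
Step 4: x=[5.8521 7.8371] v=[3.8515 -1.2330]
Step 5: x=[6.5733 7.6548] v=[2.8847 -0.7293]
Step 6: x=[6.9513 7.6549] v=[1.5118 0.0003]
Step 7: x=[6.9388 7.8610] v=[-0.0501 0.8244]
Step 8: x=[6.5502 8.2595] v=[-1.5543 1.5939]
Max displacement = 2.9513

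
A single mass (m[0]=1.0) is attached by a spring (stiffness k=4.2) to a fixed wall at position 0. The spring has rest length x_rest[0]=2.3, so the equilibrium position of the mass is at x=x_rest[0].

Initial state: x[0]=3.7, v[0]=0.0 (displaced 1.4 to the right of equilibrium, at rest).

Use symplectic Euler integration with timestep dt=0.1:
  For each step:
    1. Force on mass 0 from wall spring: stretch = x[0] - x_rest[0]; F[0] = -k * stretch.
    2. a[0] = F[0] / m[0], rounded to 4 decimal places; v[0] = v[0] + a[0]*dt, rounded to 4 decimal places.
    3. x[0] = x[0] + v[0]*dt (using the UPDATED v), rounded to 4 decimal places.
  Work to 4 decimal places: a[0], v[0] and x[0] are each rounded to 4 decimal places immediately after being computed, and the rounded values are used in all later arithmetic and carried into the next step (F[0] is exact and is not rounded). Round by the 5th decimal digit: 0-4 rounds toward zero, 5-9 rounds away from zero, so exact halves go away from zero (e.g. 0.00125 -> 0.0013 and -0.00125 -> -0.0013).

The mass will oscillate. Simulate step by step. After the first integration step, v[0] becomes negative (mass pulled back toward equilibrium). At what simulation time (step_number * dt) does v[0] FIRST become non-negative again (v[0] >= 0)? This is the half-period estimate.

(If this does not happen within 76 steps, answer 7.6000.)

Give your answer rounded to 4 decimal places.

Step 0: x=[3.7000] v=[0.0000]
Step 1: x=[3.6412] v=[-0.5880]
Step 2: x=[3.5261] v=[-1.1513]
Step 3: x=[3.3595] v=[-1.6663]
Step 4: x=[3.1484] v=[-2.1113]
Step 5: x=[2.9016] v=[-2.4676]
Step 6: x=[2.6296] v=[-2.7203]
Step 7: x=[2.3437] v=[-2.8587]
Step 8: x=[2.0560] v=[-2.8771]
Step 9: x=[1.7785] v=[-2.7746]
Step 10: x=[1.5229] v=[-2.5556]
Step 11: x=[1.3000] v=[-2.2292]
Step 12: x=[1.1191] v=[-1.8092]
Step 13: x=[0.9878] v=[-1.3132]
Step 14: x=[0.9116] v=[-0.7621]
Step 15: x=[0.8937] v=[-0.1790]
Step 16: x=[0.9349] v=[0.4117]
First v>=0 after going negative at step 16, time=1.6000

Answer: 1.6000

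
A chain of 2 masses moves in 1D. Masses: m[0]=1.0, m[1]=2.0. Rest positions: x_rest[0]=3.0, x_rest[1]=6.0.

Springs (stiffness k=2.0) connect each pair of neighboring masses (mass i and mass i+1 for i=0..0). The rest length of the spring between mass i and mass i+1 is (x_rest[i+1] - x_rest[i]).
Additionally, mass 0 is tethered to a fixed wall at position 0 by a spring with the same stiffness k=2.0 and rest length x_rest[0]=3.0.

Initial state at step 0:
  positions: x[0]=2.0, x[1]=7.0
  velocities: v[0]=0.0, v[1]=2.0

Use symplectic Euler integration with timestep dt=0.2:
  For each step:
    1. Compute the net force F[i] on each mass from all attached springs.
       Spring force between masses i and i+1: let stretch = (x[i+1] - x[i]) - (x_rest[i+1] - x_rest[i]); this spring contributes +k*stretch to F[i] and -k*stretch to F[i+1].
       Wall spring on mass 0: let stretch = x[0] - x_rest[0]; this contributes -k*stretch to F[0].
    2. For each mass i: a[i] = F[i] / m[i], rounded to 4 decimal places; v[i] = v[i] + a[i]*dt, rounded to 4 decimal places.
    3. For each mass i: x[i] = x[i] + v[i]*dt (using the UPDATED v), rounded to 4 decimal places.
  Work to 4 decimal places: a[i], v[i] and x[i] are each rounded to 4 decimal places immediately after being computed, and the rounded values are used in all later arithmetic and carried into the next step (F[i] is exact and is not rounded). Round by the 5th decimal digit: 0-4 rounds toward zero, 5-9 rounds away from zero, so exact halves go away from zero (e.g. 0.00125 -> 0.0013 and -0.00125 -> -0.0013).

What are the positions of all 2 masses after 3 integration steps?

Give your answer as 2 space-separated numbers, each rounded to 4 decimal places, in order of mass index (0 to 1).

Answer: 3.3458 7.7196

Derivation:
Step 0: x=[2.0000 7.0000] v=[0.0000 2.0000]
Step 1: x=[2.2400 7.3200] v=[1.2000 1.6000]
Step 2: x=[2.7072 7.5568] v=[2.3360 1.1840]
Step 3: x=[3.3458 7.7196] v=[3.1930 0.8141]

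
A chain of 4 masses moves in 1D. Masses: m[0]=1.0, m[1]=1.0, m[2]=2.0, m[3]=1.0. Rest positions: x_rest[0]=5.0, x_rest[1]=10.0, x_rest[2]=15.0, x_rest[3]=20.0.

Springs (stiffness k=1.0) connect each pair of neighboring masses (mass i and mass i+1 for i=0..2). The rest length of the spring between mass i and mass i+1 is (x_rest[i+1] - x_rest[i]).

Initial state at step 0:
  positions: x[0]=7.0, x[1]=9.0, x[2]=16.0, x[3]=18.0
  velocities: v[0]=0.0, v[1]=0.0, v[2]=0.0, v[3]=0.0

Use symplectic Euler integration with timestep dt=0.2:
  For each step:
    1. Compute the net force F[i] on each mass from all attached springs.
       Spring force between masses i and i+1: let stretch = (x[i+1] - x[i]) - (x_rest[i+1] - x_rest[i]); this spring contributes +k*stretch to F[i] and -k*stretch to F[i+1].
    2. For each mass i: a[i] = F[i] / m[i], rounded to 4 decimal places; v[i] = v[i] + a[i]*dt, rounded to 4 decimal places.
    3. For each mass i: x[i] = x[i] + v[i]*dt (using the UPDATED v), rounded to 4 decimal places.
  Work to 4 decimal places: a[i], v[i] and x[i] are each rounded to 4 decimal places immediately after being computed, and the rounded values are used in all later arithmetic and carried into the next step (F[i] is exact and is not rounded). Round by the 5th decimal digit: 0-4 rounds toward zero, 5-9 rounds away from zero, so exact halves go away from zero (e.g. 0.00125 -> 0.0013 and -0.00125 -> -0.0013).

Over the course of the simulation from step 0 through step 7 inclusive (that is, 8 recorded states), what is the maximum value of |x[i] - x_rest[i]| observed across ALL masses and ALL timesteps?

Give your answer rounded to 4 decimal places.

Step 0: x=[7.0000 9.0000 16.0000 18.0000] v=[0.0000 0.0000 0.0000 0.0000]
Step 1: x=[6.8800 9.2000 15.9000 18.1200] v=[-0.6000 1.0000 -0.5000 0.6000]
Step 2: x=[6.6528 9.5752 15.7104 18.3512] v=[-1.1360 1.8760 -0.9480 1.1560]
Step 3: x=[6.3425 10.0789 15.4509 18.6768] v=[-1.5515 2.5186 -1.2974 1.6278]
Step 4: x=[5.9817 10.6480 15.1485 19.0733] v=[-1.8042 2.8457 -1.5120 1.9826]
Step 5: x=[5.6075 11.2105 14.8346 19.5128] v=[-1.8709 2.8125 -1.5696 2.1976]
Step 6: x=[5.2574 11.6938 14.5418 19.9652] v=[-1.7503 2.4167 -1.4642 2.2620]
Step 7: x=[4.9648 12.0336 14.3005 20.4007] v=[-1.4630 1.6990 -1.2067 2.1773]
Max displacement = 2.0336

Answer: 2.0336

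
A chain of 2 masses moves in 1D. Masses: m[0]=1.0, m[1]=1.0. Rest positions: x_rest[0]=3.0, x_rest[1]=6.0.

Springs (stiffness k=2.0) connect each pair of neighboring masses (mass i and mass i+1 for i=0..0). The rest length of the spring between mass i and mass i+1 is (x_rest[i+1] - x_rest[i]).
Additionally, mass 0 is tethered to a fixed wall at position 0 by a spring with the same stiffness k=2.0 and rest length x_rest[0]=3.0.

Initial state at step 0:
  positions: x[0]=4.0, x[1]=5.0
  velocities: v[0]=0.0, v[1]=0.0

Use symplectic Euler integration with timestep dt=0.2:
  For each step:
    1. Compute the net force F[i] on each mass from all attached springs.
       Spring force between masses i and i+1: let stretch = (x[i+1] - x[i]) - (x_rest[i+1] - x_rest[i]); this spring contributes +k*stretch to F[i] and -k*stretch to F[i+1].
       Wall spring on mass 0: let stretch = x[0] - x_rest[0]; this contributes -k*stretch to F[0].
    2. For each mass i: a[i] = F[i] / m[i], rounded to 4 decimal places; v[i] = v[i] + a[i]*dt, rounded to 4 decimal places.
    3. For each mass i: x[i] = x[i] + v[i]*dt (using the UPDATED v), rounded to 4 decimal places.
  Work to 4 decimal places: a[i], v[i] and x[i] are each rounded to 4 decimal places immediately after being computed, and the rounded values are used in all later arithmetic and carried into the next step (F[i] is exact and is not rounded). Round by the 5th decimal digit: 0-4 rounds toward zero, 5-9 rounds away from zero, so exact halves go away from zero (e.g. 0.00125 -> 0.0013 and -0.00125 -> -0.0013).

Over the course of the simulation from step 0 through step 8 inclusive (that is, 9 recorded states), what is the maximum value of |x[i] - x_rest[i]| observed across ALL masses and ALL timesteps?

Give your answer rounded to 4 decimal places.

Step 0: x=[4.0000 5.0000] v=[0.0000 0.0000]
Step 1: x=[3.7600 5.1600] v=[-1.2000 0.8000]
Step 2: x=[3.3312 5.4480] v=[-2.1440 1.4400]
Step 3: x=[2.8052 5.8067] v=[-2.6298 1.7933]
Step 4: x=[2.2949 6.1652] v=[-2.5513 1.7927]
Step 5: x=[1.9107 6.4541] v=[-1.9211 1.4446]
Step 6: x=[1.7371 6.6195] v=[-0.8680 0.8272]
Step 7: x=[1.8151 6.6343] v=[0.3901 0.0742]
Step 8: x=[2.1334 6.5036] v=[1.5917 -0.6535]
Max displacement = 1.2629

Answer: 1.2629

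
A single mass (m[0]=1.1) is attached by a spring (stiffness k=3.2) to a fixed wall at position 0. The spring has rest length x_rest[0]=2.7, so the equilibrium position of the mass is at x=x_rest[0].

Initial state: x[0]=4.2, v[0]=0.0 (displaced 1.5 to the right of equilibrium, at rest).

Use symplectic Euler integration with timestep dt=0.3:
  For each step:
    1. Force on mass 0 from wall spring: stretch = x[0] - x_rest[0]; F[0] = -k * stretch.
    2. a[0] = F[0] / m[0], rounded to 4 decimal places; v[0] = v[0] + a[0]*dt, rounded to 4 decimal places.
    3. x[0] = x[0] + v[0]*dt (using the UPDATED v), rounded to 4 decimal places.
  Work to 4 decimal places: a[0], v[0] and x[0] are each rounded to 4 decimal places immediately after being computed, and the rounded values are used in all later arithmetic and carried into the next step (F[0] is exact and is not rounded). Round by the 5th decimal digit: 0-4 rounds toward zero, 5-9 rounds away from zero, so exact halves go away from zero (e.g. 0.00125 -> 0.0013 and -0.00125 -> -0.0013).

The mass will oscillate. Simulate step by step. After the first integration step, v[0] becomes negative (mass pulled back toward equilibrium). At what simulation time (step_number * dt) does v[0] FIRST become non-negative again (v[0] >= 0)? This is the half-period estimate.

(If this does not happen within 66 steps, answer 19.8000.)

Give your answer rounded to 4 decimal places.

Step 0: x=[4.2000] v=[0.0000]
Step 1: x=[3.8073] v=[-1.3091]
Step 2: x=[3.1247] v=[-2.2755]
Step 3: x=[2.3308] v=[-2.6462]
Step 4: x=[1.6336] v=[-2.3240]
Step 5: x=[1.2156] v=[-1.3933]
Step 6: x=[1.1863] v=[-0.0978]
Step 7: x=[1.5533] v=[1.2233]
First v>=0 after going negative at step 7, time=2.1000

Answer: 2.1000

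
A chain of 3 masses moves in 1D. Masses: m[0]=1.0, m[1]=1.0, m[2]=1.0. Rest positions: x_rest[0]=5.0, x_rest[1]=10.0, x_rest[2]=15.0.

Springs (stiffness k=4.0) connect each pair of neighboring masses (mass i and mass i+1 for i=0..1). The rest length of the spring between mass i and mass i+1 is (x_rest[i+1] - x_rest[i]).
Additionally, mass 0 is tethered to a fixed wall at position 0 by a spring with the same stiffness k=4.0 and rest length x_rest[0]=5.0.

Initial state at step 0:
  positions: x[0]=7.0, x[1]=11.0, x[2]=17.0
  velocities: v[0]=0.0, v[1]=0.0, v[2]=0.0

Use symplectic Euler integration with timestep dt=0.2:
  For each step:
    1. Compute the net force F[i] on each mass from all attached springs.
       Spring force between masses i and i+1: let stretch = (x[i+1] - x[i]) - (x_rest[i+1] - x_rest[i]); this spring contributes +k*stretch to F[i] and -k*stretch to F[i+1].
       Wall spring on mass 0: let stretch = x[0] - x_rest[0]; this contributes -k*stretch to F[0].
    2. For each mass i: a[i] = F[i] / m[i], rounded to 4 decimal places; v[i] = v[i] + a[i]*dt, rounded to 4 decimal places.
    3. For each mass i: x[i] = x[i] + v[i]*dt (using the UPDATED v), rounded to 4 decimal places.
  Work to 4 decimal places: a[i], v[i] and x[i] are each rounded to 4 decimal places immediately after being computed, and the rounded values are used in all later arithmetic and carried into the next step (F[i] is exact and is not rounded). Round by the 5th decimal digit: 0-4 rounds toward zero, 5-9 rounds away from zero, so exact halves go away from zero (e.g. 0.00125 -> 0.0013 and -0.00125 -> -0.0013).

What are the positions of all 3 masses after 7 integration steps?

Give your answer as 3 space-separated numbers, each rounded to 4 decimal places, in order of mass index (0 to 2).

Step 0: x=[7.0000 11.0000 17.0000] v=[0.0000 0.0000 0.0000]
Step 1: x=[6.5200 11.3200 16.8400] v=[-2.4000 1.6000 -0.8000]
Step 2: x=[5.7648 11.7552 16.5968] v=[-3.7760 2.1760 -1.2160]
Step 3: x=[5.0457 12.0066 16.3789] v=[-3.5955 1.2570 -1.0893]
Step 4: x=[4.6330 11.8438 16.2615] v=[-2.0633 -0.8139 -0.5871]
Step 5: x=[4.6328 11.2341 16.2372] v=[-0.0011 -3.0484 -0.1213]
Step 6: x=[4.9475 10.3687 16.2124] v=[1.5737 -4.3270 -0.1238]
Step 7: x=[5.3380 9.5709 16.0526] v=[1.9527 -3.9890 -0.7988]

Answer: 5.3380 9.5709 16.0526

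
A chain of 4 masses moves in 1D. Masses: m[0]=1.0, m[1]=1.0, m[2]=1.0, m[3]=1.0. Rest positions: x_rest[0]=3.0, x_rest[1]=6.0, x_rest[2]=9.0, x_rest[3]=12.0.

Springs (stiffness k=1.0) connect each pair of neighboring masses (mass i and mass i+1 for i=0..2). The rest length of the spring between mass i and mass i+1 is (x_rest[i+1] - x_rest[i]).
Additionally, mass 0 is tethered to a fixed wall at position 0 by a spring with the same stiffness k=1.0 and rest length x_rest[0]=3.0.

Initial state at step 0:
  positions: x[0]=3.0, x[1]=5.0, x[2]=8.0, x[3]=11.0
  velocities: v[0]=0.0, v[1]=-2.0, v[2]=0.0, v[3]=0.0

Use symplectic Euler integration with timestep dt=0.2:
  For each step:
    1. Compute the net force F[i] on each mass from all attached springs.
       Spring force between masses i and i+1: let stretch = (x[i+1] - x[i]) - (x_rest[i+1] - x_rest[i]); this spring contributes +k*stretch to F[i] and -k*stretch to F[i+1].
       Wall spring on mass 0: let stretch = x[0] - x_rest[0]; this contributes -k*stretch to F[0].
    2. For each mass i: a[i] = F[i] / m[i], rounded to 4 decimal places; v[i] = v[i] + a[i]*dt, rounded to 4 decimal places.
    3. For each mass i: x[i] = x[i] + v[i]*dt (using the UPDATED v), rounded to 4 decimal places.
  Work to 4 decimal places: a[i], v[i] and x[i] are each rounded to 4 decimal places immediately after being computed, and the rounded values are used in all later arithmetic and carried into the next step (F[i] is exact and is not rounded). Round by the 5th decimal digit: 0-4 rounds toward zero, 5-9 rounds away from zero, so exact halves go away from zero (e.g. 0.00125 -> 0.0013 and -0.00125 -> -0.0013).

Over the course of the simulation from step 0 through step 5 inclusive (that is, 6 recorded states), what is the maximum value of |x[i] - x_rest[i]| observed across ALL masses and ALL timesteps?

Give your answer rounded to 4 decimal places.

Answer: 1.9874

Derivation:
Step 0: x=[3.0000 5.0000 8.0000 11.0000] v=[0.0000 -2.0000 0.0000 0.0000]
Step 1: x=[2.9600 4.6400 8.0000 11.0000] v=[-0.2000 -1.8000 0.0000 0.0000]
Step 2: x=[2.8688 4.3472 7.9856 11.0000] v=[-0.4560 -1.4640 -0.0720 0.0000]
Step 3: x=[2.7220 4.1408 7.9462 10.9994] v=[-0.7341 -1.0320 -0.1968 -0.0029]
Step 4: x=[2.5231 4.0299 7.8768 10.9967] v=[-0.9947 -0.5547 -0.3472 -0.0135]
Step 5: x=[2.2835 4.0126 7.7783 10.9892] v=[-1.1980 -0.0867 -0.4926 -0.0375]
Max displacement = 1.9874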